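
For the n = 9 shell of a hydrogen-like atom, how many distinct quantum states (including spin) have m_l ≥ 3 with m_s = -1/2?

With n = 9 the allowed l are 0, 1, …, 8.
The (l, m_l) pairs meeting m_l ≥ 3 give: l=3 → 1; l=4 → 2; l=5 → 3; l=6 → 4; l=7 → 5; l=8 → 6.
Orbitals: 1 + 2 + 3 + 4 + 5 + 6 = 21. With m_s fixed to a single value there is one state per orbital, giving 21 states.

21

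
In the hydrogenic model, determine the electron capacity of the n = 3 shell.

A shell holds 2n² electrons: 2 × 3² = 2 × 9 = 18.

18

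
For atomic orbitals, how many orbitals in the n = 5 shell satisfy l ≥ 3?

16

The n = 5 shell has l = 0 through 4; check each.
Per l-value: l=3 → 7; l=4 → 9.
Total orbitals: 7 + 9 = 16.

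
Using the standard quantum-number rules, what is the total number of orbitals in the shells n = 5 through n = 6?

61

Shell n has n² orbitals: 5²=25 + 6²=36 = 61 orbitals.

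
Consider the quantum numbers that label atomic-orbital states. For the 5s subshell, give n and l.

The leading integer gives n = 5; the letter 's' means l = 0.

n = 5, l = 0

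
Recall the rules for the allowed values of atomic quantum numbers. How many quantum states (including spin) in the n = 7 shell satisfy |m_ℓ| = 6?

4

Go through ℓ = 0, …, 6 (the values permitted for n = 7).
The (ℓ, m_ℓ) pairs meeting |m_ℓ| = 6 give: ℓ=6 → 2.
Orbitals: 2. Each orbital carries two spin states, so 2 × 2 = 4 states.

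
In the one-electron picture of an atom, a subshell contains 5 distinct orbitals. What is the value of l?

l = 2 (d)

2l+1 = 5 gives l = 2.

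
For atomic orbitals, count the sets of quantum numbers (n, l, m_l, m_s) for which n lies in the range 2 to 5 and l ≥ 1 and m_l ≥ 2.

For each n in the range, tally the orbitals obeying l ≥ 1 and m_l ≥ 2:
n=3 → 1; n=4 → 3; n=5 → 6.
Orbitals: 1 + 3 + 6 = 10. Including both spin states (m_s = ±1/2) gives 2 × 10 = 20 states.

20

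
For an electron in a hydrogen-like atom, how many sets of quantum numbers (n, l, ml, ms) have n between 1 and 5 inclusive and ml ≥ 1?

Count contributing orbitals for each principal shell:
n=2 → 1; n=3 → 3; n=4 → 6; n=5 → 10.
Orbitals: 1 + 3 + 6 + 10 = 20. Including both spin states (ms = ±1/2) gives 2 × 20 = 40 states.

40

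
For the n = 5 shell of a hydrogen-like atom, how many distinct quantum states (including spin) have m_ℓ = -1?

Contributions: ℓ=1 → 1; ℓ=2 → 1; ℓ=3 → 1; ℓ=4 → 1.
Orbitals: 1 + 1 + 1 + 1 = 4. Each orbital carries two spin states, so 4 × 2 = 8 states.

8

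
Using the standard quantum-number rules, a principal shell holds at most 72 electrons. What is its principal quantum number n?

2n² = 72 ⇒ n² = 36 ⇒ n = 6.

n = 6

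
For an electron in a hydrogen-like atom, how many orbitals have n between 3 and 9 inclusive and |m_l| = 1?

70

Treat each shell separately and count matching orbitals:
n=3 → 4; n=4 → 6; n=5 → 8; n=6 → 10; n=7 → 12; n=8 → 14; n=9 → 16.
Total orbitals: 4 + 6 + 8 + 10 + 12 + 14 + 16 = 70.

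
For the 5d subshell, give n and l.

The leading integer gives n = 5; the letter 'd' means l = 2.

n = 5, l = 2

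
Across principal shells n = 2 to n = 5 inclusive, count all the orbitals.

Shell n has n² orbitals: 2²=4 + 3²=9 + 4²=16 + 5²=25 = 54 orbitals.

54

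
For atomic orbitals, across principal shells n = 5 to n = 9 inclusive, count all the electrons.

Shell n has n² orbitals: 5²=25 + 6²=36 + 7²=49 + 8²=64 + 9²=81 = 255 orbitals.
Two spin states per orbital: 2 × 255 = 510 electrons.

510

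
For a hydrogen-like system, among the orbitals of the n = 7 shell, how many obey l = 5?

11

For n = 7, l ranges over 0 … 6.
Orbitals with l = 5, by l: l=5 → 11.
Total orbitals: 11.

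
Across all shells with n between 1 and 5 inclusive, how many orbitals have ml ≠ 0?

Count contributing orbitals for each principal shell:
n=2 → 2; n=3 → 6; n=4 → 12; n=5 → 20.
Total orbitals: 2 + 6 + 12 + 20 = 40.

40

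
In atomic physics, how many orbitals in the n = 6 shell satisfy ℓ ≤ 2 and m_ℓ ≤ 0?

For n = 6, ℓ ranges over 0 … 5.
Orbitals with ℓ ≤ 2 and m_ℓ ≤ 0, by ℓ: ℓ=0 → 1; ℓ=1 → 2; ℓ=2 → 3.
Total orbitals: 1 + 2 + 3 = 6.

6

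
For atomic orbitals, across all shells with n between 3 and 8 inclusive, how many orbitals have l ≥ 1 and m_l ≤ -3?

35

Count contributing orbitals for each principal shell:
n=4 → 1; n=5 → 3; n=6 → 6; n=7 → 10; n=8 → 15.
Total orbitals: 1 + 3 + 6 + 10 + 15 = 35.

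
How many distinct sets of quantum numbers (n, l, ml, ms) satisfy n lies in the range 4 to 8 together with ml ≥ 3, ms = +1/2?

35

Count contributing orbitals for each principal shell:
n=4 → 1; n=5 → 3; n=6 → 6; n=7 → 10; n=8 → 15.
Orbitals: 1 + 3 + 6 + 10 + 15 = 35. With ms fixed to +1/2 there is one state per orbital, so 35 states.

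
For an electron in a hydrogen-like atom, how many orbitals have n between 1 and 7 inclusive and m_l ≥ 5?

Go shell by shell, enumerating (l, m_l) with m_l ≥ 5:
n=6 → 1; n=7 → 3.
Total orbitals: 1 + 3 = 4.

4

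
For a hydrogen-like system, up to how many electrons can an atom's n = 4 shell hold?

A shell holds 2n² electrons: 2 × 4² = 2 × 16 = 32.

32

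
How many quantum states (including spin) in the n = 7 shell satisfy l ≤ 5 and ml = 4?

4

With n = 7 the allowed l are 0, 1, …, 6.
Contributions: l=4 → 1; l=5 → 1.
Orbitals: 1 + 1 = 2. Each orbital carries two spin states, so 2 × 2 = 4 states.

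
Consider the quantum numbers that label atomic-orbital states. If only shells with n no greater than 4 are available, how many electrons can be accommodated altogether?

60

Total orbitals = 1² + 2² + 3² + 4² = 30. Doubling for spin gives 60 electrons.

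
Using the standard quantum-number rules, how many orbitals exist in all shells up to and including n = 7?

Total orbitals = 1² + 2² + 3² + 4² + 5² + 6² + 7² = 140.

140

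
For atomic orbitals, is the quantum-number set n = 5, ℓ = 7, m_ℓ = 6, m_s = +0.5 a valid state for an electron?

The orbital quantum number must satisfy 0 ≤ ℓ ≤ n−1. With n = 5 the allowed ℓ values are 0, 1, 2, 3, 4, so ℓ = 7 is out of range.

Invalid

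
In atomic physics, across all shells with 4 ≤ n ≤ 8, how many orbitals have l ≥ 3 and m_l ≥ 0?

80

For each n in the range, tally the orbitals obeying l ≥ 3 and m_l ≥ 0:
n=4 → 4; n=5 → 9; n=6 → 15; n=7 → 22; n=8 → 30.
Total orbitals: 4 + 9 + 15 + 22 + 30 = 80.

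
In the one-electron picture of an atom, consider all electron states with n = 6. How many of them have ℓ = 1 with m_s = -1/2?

With n = 6 the allowed ℓ are 0, 1, …, 5.
Orbitals with ℓ = 1, by ℓ: ℓ=1 → 3.
Orbitals: 3. With m_s fixed to a single value there is one state per orbital, giving 3 states.

3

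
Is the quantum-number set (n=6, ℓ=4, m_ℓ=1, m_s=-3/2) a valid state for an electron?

Not allowed

The spin quantum number for an electron can only be m_s = +1/2 or −1/2; m_s = -3/2 is not one of those.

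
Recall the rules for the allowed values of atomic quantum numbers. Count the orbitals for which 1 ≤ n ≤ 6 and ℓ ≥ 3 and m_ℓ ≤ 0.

28

Work shell by shell — for each n, count the (ℓ, m_ℓ) pairs that satisfy ℓ ≥ 3 and m_ℓ ≤ 0:
n=4 → 4; n=5 → 9; n=6 → 15.
Total orbitals: 4 + 9 + 15 = 28.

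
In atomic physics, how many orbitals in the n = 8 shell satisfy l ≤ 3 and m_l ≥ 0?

The n = 8 shell has l = 0 through 7; check each.
Contributions: l=0 → 1; l=1 → 2; l=2 → 3; l=3 → 4.
Total orbitals: 1 + 2 + 3 + 4 = 10.

10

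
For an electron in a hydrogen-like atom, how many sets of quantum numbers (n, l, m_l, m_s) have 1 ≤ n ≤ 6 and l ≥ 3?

Per-shell orbital counts meeting the constraint:
n=4 → 7; n=5 → 16; n=6 → 27.
Orbitals: 7 + 16 + 27 = 50. Including both spin states (m_s = ±1/2) gives 2 × 50 = 100 states.

100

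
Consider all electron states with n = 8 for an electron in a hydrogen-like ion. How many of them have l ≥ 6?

56

Contributions: l=6 → 13; l=7 → 15.
Orbitals: 13 + 15 = 28. Each orbital carries two spin states, so 28 × 2 = 56 states.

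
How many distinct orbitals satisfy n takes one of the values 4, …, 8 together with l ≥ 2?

170

Count contributing orbitals for each principal shell:
n=4 → 12; n=5 → 21; n=6 → 32; n=7 → 45; n=8 → 60.
Total orbitals: 12 + 21 + 32 + 45 + 60 = 170.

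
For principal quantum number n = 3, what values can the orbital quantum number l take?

l is an integer with 0 ≤ l ≤ n−1, so for n = 3: l = 0, 1, 2.

0, 1, 2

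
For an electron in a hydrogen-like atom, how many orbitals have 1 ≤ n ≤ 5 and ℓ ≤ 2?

32

Go shell by shell, enumerating (ℓ, m_ℓ) with ℓ ≤ 2:
n=1 → 1; n=2 → 4; n=3 → 9; n=4 → 9; n=5 → 9.
Total orbitals: 1 + 4 + 9 + 9 + 9 = 32.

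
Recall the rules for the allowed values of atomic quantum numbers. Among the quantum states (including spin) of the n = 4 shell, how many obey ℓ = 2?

Go through ℓ = 0, …, 3 (the values permitted for n = 4).
Contributions: ℓ=2 → 5.
Orbitals: 5. Each orbital carries two spin states, so 5 × 2 = 10 states.

10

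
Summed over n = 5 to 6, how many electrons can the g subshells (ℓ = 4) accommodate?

36

A g subshell (ℓ = 4) exists for every n ≥ 5, so shells n = 5, 6 each contribute one — 2 subshells.
Since each g subshell holds 2(2·4+1) = 18 electrons, the total is 2 × 18 = 36.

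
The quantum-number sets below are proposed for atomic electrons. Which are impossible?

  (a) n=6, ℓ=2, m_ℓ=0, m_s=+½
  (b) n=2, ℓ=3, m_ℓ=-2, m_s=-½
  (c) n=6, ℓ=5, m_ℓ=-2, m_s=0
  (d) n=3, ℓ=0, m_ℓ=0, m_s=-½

(b) has ℓ = 3 ≥ n = 2, violating 0 ≤ ℓ ≤ n−1.
(c) has m_s = 0, but an electron's spin must be ±1/2.
The remaining sets (a), (d) satisfy all four rules.

(b) and (c)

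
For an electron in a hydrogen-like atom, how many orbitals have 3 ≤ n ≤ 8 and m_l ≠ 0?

For each n in the range, tally the orbitals obeying m_l ≠ 0:
n=3 → 6; n=4 → 12; n=5 → 20; n=6 → 30; n=7 → 42; n=8 → 56.
Total orbitals: 6 + 12 + 20 + 30 + 42 + 56 = 166.

166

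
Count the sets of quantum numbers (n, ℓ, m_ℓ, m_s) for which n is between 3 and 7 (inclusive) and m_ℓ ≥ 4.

Work shell by shell — for each n, count the (ℓ, m_ℓ) pairs that satisfy m_ℓ ≥ 4:
n=5 → 1; n=6 → 3; n=7 → 6.
Orbitals: 1 + 3 + 6 = 10. Including both spin states (m_s = ±1/2) gives 2 × 10 = 20 states.

20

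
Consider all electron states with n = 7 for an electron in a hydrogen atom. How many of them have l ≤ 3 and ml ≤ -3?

For n = 7, l ranges over 0 … 6.
Per l-value: l=3 → 1.
Orbitals: 1. Each orbital carries two spin states, so 1 × 2 = 2 states.

2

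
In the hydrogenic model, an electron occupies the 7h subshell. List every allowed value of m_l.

The 7h subshell has l = 5, and m_l takes every integer from −l to +l. With l = 5 that gives the 11 values -5, -4, -3, -2, -1, 0, 1, 2, 3, 4, 5.

-5, -4, -3, -2, -1, 0, 1, 2, 3, 4, 5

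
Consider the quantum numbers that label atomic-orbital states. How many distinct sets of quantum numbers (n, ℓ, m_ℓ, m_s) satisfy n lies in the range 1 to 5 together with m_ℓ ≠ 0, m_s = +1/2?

Per-shell orbital counts meeting the constraint:
n=2 → 2; n=3 → 6; n=4 → 12; n=5 → 20.
Orbitals: 2 + 6 + 12 + 20 = 40. With m_s fixed to +1/2 there is one state per orbital, so 40 states.

40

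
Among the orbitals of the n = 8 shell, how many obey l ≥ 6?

28

The n = 8 shell has l = 0 through 7; check each.
The (l, ml) pairs meeting l ≥ 6 give: l=6 → 13; l=7 → 15.
Total orbitals: 13 + 15 = 28.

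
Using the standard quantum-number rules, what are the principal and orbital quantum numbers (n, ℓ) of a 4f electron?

The leading integer gives n = 4; the letter 'f' means ℓ = 3.

n = 4, ℓ = 3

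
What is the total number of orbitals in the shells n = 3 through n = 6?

86

Shell n has n² orbitals: 3²=9 + 4²=16 + 5²=25 + 6²=36 = 86 orbitals.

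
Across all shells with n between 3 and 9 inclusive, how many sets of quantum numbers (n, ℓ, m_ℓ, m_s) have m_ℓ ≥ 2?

168

Work shell by shell — for each n, count the (ℓ, m_ℓ) pairs that satisfy m_ℓ ≥ 2:
n=3 → 1; n=4 → 3; n=5 → 6; n=6 → 10; n=7 → 15; n=8 → 21; n=9 → 28.
Orbitals: 1 + 3 + 6 + 10 + 15 + 21 + 28 = 84. Including both spin states (m_s = ±1/2) gives 2 × 84 = 168 states.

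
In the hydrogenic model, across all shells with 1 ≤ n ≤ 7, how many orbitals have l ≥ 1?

Count contributing orbitals for each principal shell:
n=2 → 3; n=3 → 8; n=4 → 15; n=5 → 24; n=6 → 35; n=7 → 48.
Total orbitals: 3 + 8 + 15 + 24 + 35 + 48 = 133.

133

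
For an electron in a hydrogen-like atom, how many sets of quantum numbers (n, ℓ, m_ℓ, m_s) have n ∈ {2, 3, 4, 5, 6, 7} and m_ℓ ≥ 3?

40

Work shell by shell — for each n, count the (ℓ, m_ℓ) pairs that satisfy m_ℓ ≥ 3:
n=4 → 1; n=5 → 3; n=6 → 6; n=7 → 10.
Orbitals: 1 + 3 + 6 + 10 = 20. Including both spin states (m_s = ±1/2) gives 2 × 20 = 40 states.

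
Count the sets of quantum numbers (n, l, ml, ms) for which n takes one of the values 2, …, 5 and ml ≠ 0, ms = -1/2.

Go shell by shell, enumerating (l, ml) with ml ≠ 0:
n=2 → 2; n=3 → 6; n=4 → 12; n=5 → 20.
Orbitals: 2 + 6 + 12 + 20 = 40. With ms fixed to -1/2 there is one state per orbital, so 40 states.

40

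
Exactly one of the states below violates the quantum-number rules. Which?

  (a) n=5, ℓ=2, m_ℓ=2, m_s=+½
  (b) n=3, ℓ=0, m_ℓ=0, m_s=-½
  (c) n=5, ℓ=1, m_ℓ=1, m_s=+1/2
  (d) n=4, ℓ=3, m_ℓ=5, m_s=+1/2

(d)

(d) has |m_ℓ| = 5 > ℓ = 3, violating −ℓ ≤ m_ℓ ≤ ℓ.
The remaining sets (a), (b), (c) satisfy all four rules.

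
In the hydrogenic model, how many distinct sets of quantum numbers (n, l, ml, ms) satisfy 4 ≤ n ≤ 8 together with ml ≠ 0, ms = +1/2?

Go shell by shell, enumerating (l, ml) with ml ≠ 0:
n=4 → 12; n=5 → 20; n=6 → 30; n=7 → 42; n=8 → 56.
Orbitals: 12 + 20 + 30 + 42 + 56 = 160. With ms fixed to +1/2 there is one state per orbital, so 160 states.

160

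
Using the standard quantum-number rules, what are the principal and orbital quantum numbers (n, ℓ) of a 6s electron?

n = 6, ℓ = 0

The leading integer gives n = 6; the letter 's' means ℓ = 0.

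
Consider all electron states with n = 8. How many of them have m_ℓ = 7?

2

Go through ℓ = 0, …, 7 (the values permitted for n = 8).
The (ℓ, m_ℓ) pairs meeting m_ℓ = 7 give: ℓ=7 → 1.
Orbitals: 1. Each orbital carries two spin states, so 1 × 2 = 2 states.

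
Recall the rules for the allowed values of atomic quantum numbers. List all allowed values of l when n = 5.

0, 1, 2, 3, 4

l is an integer with 0 ≤ l ≤ n−1, so for n = 5: l = 0, 1, 2, 3, 4.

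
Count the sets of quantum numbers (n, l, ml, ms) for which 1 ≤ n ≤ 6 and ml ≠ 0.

Per-shell orbital counts meeting the constraint:
n=2 → 2; n=3 → 6; n=4 → 12; n=5 → 20; n=6 → 30.
Orbitals: 2 + 6 + 12 + 20 + 30 = 70. Including both spin states (ms = ±1/2) gives 2 × 70 = 140 states.

140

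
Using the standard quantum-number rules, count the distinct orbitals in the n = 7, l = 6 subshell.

A subshell has 2l+1 orbitals; with l = 6, that's 13.

13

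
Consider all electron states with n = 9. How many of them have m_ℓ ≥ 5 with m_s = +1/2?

The n = 9 shell has ℓ = 0 through 8; check each.
Contributions: ℓ=5 → 1; ℓ=6 → 2; ℓ=7 → 3; ℓ=8 → 4.
Orbitals: 1 + 2 + 3 + 4 = 10. With m_s fixed to a single value there is one state per orbital, giving 10 states.

10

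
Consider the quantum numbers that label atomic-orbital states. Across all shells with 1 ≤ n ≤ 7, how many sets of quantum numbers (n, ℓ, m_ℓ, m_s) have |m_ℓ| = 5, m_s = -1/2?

6

Treat each shell separately and count matching orbitals:
n=6 → 2; n=7 → 4.
Orbitals: 2 + 4 = 6. With m_s fixed to -1/2 there is one state per orbital, so 6 states.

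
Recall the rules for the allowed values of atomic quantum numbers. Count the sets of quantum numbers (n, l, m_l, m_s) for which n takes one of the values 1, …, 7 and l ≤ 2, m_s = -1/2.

50

Count contributing orbitals for each principal shell:
n=1 → 1; n=2 → 4; n=3 → 9; n=4 → 9; n=5 → 9; n=6 → 9; n=7 → 9.
Orbitals: 1 + 4 + 9 + 9 + 9 + 9 + 9 = 50. With m_s fixed to -1/2 there is one state per orbital, so 50 states.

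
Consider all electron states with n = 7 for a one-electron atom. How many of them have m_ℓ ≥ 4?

12

The (ℓ, m_ℓ) pairs meeting m_ℓ ≥ 4 give: ℓ=4 → 1; ℓ=5 → 2; ℓ=6 → 3.
Orbitals: 1 + 2 + 3 = 6. Each orbital carries two spin states, so 6 × 2 = 12 states.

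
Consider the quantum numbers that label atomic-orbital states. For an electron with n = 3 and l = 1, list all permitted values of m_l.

m_l takes every integer from −l to +l. With l = 1 that gives the 3 values -1, 0, 1.

-1, 0, 1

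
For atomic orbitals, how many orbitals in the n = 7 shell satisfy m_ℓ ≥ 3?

The (ℓ, m_ℓ) pairs meeting m_ℓ ≥ 3 give: ℓ=3 → 1; ℓ=4 → 2; ℓ=5 → 3; ℓ=6 → 4.
Total orbitals: 1 + 2 + 3 + 4 = 10.

10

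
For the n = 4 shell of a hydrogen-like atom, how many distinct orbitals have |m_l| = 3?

The n = 4 shell has l = 0 through 3; check each.
Orbitals with |m_l| = 3, by l: l=3 → 2.
Total orbitals: 2.

2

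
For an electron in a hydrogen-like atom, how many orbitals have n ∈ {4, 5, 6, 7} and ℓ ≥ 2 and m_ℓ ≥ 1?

48

Go shell by shell, enumerating (ℓ, m_ℓ) with ℓ ≥ 2 and m_ℓ ≥ 1:
n=4 → 5; n=5 → 9; n=6 → 14; n=7 → 20.
Total orbitals: 5 + 9 + 14 + 20 = 48.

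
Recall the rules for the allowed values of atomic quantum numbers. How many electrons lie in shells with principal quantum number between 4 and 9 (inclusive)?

Shell n has n² orbitals: 4²=16 + 5²=25 + 6²=36 + 7²=49 + 8²=64 + 9²=81 = 271 orbitals.
Two spin states per orbital: 2 × 271 = 542 electrons.

542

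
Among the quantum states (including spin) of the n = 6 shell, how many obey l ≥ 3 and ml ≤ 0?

30

With n = 6 the allowed l are 0, 1, …, 5.
The (l, ml) pairs meeting l ≥ 3 and ml ≤ 0 give: l=3 → 4; l=4 → 5; l=5 → 6.
Orbitals: 4 + 5 + 6 = 15. Each orbital carries two spin states, so 15 × 2 = 30 states.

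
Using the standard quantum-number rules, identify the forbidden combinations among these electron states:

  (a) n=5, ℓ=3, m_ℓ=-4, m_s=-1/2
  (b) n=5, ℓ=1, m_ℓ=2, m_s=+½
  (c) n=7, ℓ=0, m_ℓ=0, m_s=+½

(a) and (b)

(a) has |m_ℓ| = 4 > ℓ = 3, violating −ℓ ≤ m_ℓ ≤ ℓ.
(b) has |m_ℓ| = 2 > ℓ = 1, violating −ℓ ≤ m_ℓ ≤ ℓ.
The remaining set (c) satisfies all four rules.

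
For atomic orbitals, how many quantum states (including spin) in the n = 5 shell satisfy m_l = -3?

Contributions: l=3 → 1; l=4 → 1.
Orbitals: 1 + 1 = 2. Each orbital carries two spin states, so 2 × 2 = 4 states.

4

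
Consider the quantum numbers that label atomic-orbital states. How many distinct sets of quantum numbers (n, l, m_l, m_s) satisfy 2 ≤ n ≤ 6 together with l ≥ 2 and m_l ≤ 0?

80

Per-shell orbital counts meeting the constraint:
n=3 → 3; n=4 → 7; n=5 → 12; n=6 → 18.
Orbitals: 3 + 7 + 12 + 18 = 40. Including both spin states (m_s = ±1/2) gives 2 × 40 = 80 states.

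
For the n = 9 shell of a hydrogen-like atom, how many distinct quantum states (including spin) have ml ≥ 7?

The n = 9 shell has l = 0 through 8; check each.
The (l, ml) pairs meeting ml ≥ 7 give: l=7 → 1; l=8 → 2.
Orbitals: 1 + 2 = 3. Each orbital carries two spin states, so 3 × 2 = 6 states.

6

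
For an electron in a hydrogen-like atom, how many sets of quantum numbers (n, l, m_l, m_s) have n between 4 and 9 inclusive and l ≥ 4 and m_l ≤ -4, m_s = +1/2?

Go shell by shell, enumerating (l, m_l) with l ≥ 4 and m_l ≤ -4:
n=5 → 1; n=6 → 3; n=7 → 6; n=8 → 10; n=9 → 15.
Orbitals: 1 + 3 + 6 + 10 + 15 = 35. With m_s fixed to +1/2 there is one state per orbital, so 35 states.

35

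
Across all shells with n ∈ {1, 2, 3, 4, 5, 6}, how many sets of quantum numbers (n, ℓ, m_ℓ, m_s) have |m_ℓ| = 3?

For each n in the range, tally the orbitals obeying |m_ℓ| = 3:
n=4 → 2; n=5 → 4; n=6 → 6.
Orbitals: 2 + 4 + 6 = 12. Including both spin states (m_s = ±1/2) gives 2 × 12 = 24 states.

24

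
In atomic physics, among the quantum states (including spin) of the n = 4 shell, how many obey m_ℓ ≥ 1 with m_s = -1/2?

6

The n = 4 shell has ℓ = 0 through 3; check each.
Per ℓ-value: ℓ=1 → 1; ℓ=2 → 2; ℓ=3 → 3.
Orbitals: 1 + 2 + 3 = 6. With m_s fixed to a single value there is one state per orbital, giving 6 states.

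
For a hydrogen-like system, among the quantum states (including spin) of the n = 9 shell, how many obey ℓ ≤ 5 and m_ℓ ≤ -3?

12

The n = 9 shell has ℓ = 0 through 8; check each.
Per ℓ-value: ℓ=3 → 1; ℓ=4 → 2; ℓ=5 → 3.
Orbitals: 1 + 2 + 3 = 6. Each orbital carries two spin states, so 6 × 2 = 12 states.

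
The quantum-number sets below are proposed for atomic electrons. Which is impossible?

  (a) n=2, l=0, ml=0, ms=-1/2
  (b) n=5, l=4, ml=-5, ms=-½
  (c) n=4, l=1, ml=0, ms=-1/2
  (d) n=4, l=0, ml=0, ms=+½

(b) has |ml| = 5 > l = 4, violating −l ≤ ml ≤ l.
The remaining sets (a), (c), (d) satisfy all four rules.

(b)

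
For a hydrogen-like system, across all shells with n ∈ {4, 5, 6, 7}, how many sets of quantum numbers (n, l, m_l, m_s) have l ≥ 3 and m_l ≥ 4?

20

Treat each shell separately and count matching orbitals:
n=5 → 1; n=6 → 3; n=7 → 6.
Orbitals: 1 + 3 + 6 = 10. Including both spin states (m_s = ±1/2) gives 2 × 10 = 20 states.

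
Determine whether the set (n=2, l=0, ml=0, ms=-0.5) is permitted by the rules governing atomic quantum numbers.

Yes

n = 2 is a positive integer. l = 0 satisfies 0 ≤ l ≤ n−1 = 1. ml = 0 lies in the range −l … +l (here 0). ms = -1/2 is one of ±1/2.
All four constraints are satisfied.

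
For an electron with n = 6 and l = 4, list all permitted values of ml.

ml takes every integer from −l to +l. With l = 4 that gives the 9 values -4, -3, -2, -1, 0, 1, 2, 3, 4.

-4, -3, -2, -1, 0, 1, 2, 3, 4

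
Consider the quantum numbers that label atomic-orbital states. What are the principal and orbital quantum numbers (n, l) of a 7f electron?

The leading integer gives n = 7; the letter 'f' means l = 3.

n = 7, l = 3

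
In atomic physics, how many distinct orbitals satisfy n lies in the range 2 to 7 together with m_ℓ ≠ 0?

For each n in the range, tally the orbitals obeying m_ℓ ≠ 0:
n=2 → 2; n=3 → 6; n=4 → 12; n=5 → 20; n=6 → 30; n=7 → 42.
Total orbitals: 2 + 6 + 12 + 20 + 30 + 42 = 112.

112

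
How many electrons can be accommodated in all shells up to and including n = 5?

110

Total orbitals = 1² + 2² + 3² + 4² + 5² = 55. Doubling for spin gives 110 electrons.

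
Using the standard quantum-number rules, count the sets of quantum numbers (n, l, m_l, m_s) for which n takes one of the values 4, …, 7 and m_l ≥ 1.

104

Treat each shell separately and count matching orbitals:
n=4 → 6; n=5 → 10; n=6 → 15; n=7 → 21.
Orbitals: 6 + 10 + 15 + 21 = 52. Including both spin states (m_s = ±1/2) gives 2 × 52 = 104 states.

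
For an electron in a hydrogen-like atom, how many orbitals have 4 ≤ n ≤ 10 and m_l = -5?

For each n in the range, tally the orbitals obeying m_l = -5:
n=6 → 1; n=7 → 2; n=8 → 3; n=9 → 4; n=10 → 5.
Total orbitals: 1 + 2 + 3 + 4 + 5 = 15.

15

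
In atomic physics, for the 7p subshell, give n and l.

The leading integer gives n = 7; the letter 'p' means l = 1.

n = 7, l = 1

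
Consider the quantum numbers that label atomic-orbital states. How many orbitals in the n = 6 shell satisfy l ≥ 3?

Go through l = 0, …, 5 (the values permitted for n = 6).
Per l-value: l=3 → 7; l=4 → 9; l=5 → 11.
Total orbitals: 7 + 9 + 11 = 27.

27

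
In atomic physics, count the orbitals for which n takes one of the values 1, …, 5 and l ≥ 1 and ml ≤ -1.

Per-shell orbital counts meeting the constraint:
n=2 → 1; n=3 → 3; n=4 → 6; n=5 → 10.
Total orbitals: 1 + 3 + 6 + 10 = 20.

20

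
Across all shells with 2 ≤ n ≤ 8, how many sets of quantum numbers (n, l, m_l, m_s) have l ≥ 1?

Go shell by shell, enumerating (l, m_l) with l ≥ 1:
n=2 → 3; n=3 → 8; n=4 → 15; n=5 → 24; n=6 → 35; n=7 → 48; n=8 → 63.
Orbitals: 3 + 8 + 15 + 24 + 35 + 48 + 63 = 196. Including both spin states (m_s = ±1/2) gives 2 × 196 = 392 states.

392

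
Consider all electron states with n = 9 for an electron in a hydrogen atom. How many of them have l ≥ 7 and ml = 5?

With n = 9 the allowed l are 0, 1, …, 8.
Orbitals with l ≥ 7 and ml = 5, by l: l=7 → 1; l=8 → 1.
Orbitals: 1 + 1 = 2. Each orbital carries two spin states, so 2 × 2 = 4 states.

4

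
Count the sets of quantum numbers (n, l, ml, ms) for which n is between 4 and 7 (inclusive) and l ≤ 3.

128

Go shell by shell, enumerating (l, ml) with l ≤ 3:
n=4 → 16; n=5 → 16; n=6 → 16; n=7 → 16.
Orbitals: 16 + 16 + 16 + 16 = 64. Including both spin states (ms = ±1/2) gives 2 × 64 = 128 states.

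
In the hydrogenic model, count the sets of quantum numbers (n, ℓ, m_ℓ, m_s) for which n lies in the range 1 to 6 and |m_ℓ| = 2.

40

For each n in the range, tally the orbitals obeying |m_ℓ| = 2:
n=3 → 2; n=4 → 4; n=5 → 6; n=6 → 8.
Orbitals: 2 + 4 + 6 + 8 = 20. Including both spin states (m_s = ±1/2) gives 2 × 20 = 40 states.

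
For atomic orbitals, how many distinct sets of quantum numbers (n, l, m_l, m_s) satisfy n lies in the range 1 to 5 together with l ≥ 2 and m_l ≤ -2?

20

Per-shell orbital counts meeting the constraint:
n=3 → 1; n=4 → 3; n=5 → 6.
Orbitals: 1 + 3 + 6 = 10. Including both spin states (m_s = ±1/2) gives 2 × 10 = 20 states.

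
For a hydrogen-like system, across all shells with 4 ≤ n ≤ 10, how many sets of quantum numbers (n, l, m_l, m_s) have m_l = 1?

84

Go shell by shell, enumerating (l, m_l) with m_l = 1:
n=4 → 3; n=5 → 4; n=6 → 5; n=7 → 6; n=8 → 7; n=9 → 8; n=10 → 9.
Orbitals: 3 + 4 + 5 + 6 + 7 + 8 + 9 = 42. Including both spin states (m_s = ±1/2) gives 2 × 42 = 84 states.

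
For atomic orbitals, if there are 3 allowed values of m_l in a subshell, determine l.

l = 1

m_l ranges over 2l+1 integers, so 2l+1 = 3 ⇒ l = 1.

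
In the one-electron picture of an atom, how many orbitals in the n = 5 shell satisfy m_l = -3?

2

The (l, m_l) pairs meeting m_l = -3 give: l=3 → 1; l=4 → 1.
Total orbitals: 1 + 1 = 2.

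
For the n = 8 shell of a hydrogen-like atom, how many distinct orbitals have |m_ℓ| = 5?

6

The n = 8 shell has ℓ = 0 through 7; check each.
Per ℓ-value: ℓ=5 → 2; ℓ=6 → 2; ℓ=7 → 2.
Total orbitals: 2 + 2 + 2 = 6.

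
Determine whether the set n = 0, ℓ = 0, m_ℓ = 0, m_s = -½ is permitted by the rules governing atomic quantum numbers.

No

The principal quantum number must be a positive integer (n ≥ 1), but here n = 0.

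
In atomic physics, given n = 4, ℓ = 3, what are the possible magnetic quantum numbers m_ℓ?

m_ℓ takes every integer from −ℓ to +ℓ. With ℓ = 3 that gives the 7 values -3, -2, -1, 0, 1, 2, 3.

-3, -2, -1, 0, 1, 2, 3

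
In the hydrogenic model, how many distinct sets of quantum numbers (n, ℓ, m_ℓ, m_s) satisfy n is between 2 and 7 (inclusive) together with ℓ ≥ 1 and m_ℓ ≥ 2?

70

Go shell by shell, enumerating (ℓ, m_ℓ) with ℓ ≥ 1 and m_ℓ ≥ 2:
n=3 → 1; n=4 → 3; n=5 → 6; n=6 → 10; n=7 → 15.
Orbitals: 1 + 3 + 6 + 10 + 15 = 35. Including both spin states (m_s = ±1/2) gives 2 × 35 = 70 states.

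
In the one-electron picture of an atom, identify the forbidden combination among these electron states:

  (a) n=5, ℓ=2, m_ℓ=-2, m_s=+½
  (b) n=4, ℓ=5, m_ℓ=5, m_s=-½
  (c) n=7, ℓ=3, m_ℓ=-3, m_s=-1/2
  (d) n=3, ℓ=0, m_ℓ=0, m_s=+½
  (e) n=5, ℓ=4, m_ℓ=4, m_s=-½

(b) has ℓ = 5 ≥ n = 4, violating 0 ≤ ℓ ≤ n−1.
The remaining sets (a), (c), (d), (e) satisfy all four rules.

(b)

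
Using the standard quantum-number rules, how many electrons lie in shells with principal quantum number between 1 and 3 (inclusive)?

Shell n has n² orbitals: 1²=1 + 2²=4 + 3²=9 = 14 orbitals.
Two spin states per orbital: 2 × 14 = 28 electrons.

28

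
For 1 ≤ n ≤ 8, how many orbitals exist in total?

204

Total orbitals = 1² + 2² + 3² + 4² + 5² + 6² + 7² + 8² = 204.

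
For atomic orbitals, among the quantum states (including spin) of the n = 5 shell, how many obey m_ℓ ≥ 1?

Contributions: ℓ=1 → 1; ℓ=2 → 2; ℓ=3 → 3; ℓ=4 → 4.
Orbitals: 1 + 2 + 3 + 4 = 10. Each orbital carries two spin states, so 10 × 2 = 20 states.

20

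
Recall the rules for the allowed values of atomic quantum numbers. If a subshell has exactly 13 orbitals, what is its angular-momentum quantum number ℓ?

2ℓ+1 = 13 gives ℓ = 6.

ℓ = 6 (i)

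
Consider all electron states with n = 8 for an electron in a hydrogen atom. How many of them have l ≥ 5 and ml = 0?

Go through l = 0, …, 7 (the values permitted for n = 8).
Contributions: l=5 → 1; l=6 → 1; l=7 → 1.
Orbitals: 1 + 1 + 1 = 3. Each orbital carries two spin states, so 3 × 2 = 6 states.

6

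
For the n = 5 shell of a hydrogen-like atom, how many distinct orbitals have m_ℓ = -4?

1

The n = 5 shell has ℓ = 0 through 4; check each.
The (ℓ, m_ℓ) pairs meeting m_ℓ = -4 give: ℓ=4 → 1.
Total orbitals: 1.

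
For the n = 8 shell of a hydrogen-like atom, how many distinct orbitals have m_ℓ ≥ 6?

3

The n = 8 shell has ℓ = 0 through 7; check each.
The (ℓ, m_ℓ) pairs meeting m_ℓ ≥ 6 give: ℓ=6 → 1; ℓ=7 → 2.
Total orbitals: 1 + 2 = 3.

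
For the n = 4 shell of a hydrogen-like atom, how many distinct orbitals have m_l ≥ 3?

With n = 4 the allowed l are 0, 1, …, 3.
Per l-value: l=3 → 1.
Total orbitals: 1.

1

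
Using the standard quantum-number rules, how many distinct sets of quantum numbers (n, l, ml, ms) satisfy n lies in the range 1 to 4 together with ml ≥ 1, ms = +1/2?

Go shell by shell, enumerating (l, ml) with ml ≥ 1:
n=2 → 1; n=3 → 3; n=4 → 6.
Orbitals: 1 + 3 + 6 = 10. With ms fixed to +1/2 there is one state per orbital, so 10 states.

10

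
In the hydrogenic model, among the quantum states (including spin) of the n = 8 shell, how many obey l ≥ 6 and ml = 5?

4

With n = 8 the allowed l are 0, 1, …, 7.
The (l, ml) pairs meeting l ≥ 6 and ml = 5 give: l=6 → 1; l=7 → 1.
Orbitals: 1 + 1 = 2. Each orbital carries two spin states, so 2 × 2 = 4 states.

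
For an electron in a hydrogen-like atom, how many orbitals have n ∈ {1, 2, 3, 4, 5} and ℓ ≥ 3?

23

Per-shell orbital counts meeting the constraint:
n=4 → 7; n=5 → 16.
Total orbitals: 7 + 16 = 23.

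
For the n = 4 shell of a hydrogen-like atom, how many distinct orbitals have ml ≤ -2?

3

Go through l = 0, …, 3 (the values permitted for n = 4).
Orbitals with ml ≤ -2, by l: l=2 → 1; l=3 → 2.
Total orbitals: 1 + 2 = 3.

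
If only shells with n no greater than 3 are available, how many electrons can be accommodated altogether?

28

Total orbitals = 1² + 2² + 3² = 14. Doubling for spin gives 28 electrons.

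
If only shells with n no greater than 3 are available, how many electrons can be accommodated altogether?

28

Total orbitals = 1² + 2² + 3² = 14. Doubling for spin gives 28 electrons.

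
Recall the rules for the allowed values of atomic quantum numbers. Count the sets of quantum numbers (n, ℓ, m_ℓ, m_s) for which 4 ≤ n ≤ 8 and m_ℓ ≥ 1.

Go shell by shell, enumerating (ℓ, m_ℓ) with m_ℓ ≥ 1:
n=4 → 6; n=5 → 10; n=6 → 15; n=7 → 21; n=8 → 28.
Orbitals: 6 + 10 + 15 + 21 + 28 = 80. Including both spin states (m_s = ±1/2) gives 2 × 80 = 160 states.

160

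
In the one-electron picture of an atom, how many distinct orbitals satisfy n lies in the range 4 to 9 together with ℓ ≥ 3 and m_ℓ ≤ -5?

20

Treat each shell separately and count matching orbitals:
n=6 → 1; n=7 → 3; n=8 → 6; n=9 → 10.
Total orbitals: 1 + 3 + 6 + 10 = 20.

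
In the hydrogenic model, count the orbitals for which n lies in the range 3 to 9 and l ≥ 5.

130

Per-shell orbital counts meeting the constraint:
n=6 → 11; n=7 → 24; n=8 → 39; n=9 → 56.
Total orbitals: 11 + 24 + 39 + 56 = 130.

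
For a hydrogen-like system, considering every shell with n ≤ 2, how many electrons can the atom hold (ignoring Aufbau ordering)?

Total orbitals = 1² + 2² = 5. Doubling for spin gives 10 electrons.

10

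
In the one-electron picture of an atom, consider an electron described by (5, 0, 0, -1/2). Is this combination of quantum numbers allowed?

n = 5 is a positive integer. l = 0 satisfies 0 ≤ l ≤ n−1 = 4. m_l = 0 lies in the range −l … +l (here 0). m_s = -1/2 is one of ±1/2.
All four constraints are satisfied.

Valid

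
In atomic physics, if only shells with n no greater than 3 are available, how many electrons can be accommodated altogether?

28

Total orbitals = 1² + 2² + 3² = 14. Doubling for spin gives 28 electrons.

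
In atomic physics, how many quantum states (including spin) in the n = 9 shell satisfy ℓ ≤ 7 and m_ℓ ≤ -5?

With n = 9 the allowed ℓ are 0, 1, …, 8.
The (ℓ, m_ℓ) pairs meeting ℓ ≤ 7 and m_ℓ ≤ -5 give: ℓ=5 → 1; ℓ=6 → 2; ℓ=7 → 3.
Orbitals: 1 + 2 + 3 = 6. Each orbital carries two spin states, so 6 × 2 = 12 states.

12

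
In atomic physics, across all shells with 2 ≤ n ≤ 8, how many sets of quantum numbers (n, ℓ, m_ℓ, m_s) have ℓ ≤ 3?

186

Per-shell orbital counts meeting the constraint:
n=2 → 4; n=3 → 9; n=4 → 16; n=5 → 16; n=6 → 16; n=7 → 16; n=8 → 16.
Orbitals: 4 + 9 + 16 + 16 + 16 + 16 + 16 = 93. Including both spin states (m_s = ±1/2) gives 2 × 93 = 186 states.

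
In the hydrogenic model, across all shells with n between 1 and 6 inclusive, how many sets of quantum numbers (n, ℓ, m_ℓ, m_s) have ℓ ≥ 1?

Treat each shell separately and count matching orbitals:
n=2 → 3; n=3 → 8; n=4 → 15; n=5 → 24; n=6 → 35.
Orbitals: 3 + 8 + 15 + 24 + 35 = 85. Including both spin states (m_s = ±1/2) gives 2 × 85 = 170 states.

170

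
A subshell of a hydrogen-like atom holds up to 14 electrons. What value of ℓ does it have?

2(2ℓ+1) = 14 ⇒ 2ℓ+1 = 7 ⇒ ℓ = 3.

ℓ = 3 (f)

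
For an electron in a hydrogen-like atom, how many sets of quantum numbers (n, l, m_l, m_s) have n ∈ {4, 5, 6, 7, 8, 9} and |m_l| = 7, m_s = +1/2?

6

For each n in the range, tally the orbitals obeying |m_l| = 7:
n=8 → 2; n=9 → 4.
Orbitals: 2 + 4 = 6. With m_s fixed to +1/2 there is one state per orbital, so 6 states.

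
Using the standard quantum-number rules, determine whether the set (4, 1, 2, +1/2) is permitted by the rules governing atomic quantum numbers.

No

The magnetic quantum number must satisfy −ℓ ≤ m_ℓ ≤ ℓ. With ℓ = 1, m_ℓ can only be -1, 0, 1, so m_ℓ = 2 is forbidden.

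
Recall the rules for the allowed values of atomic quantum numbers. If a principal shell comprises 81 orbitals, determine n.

n = 9

n² = 81 ⇒ n = 9.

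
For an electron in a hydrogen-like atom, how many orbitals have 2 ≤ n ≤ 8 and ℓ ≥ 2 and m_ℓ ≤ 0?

Treat each shell separately and count matching orbitals:
n=3 → 3; n=4 → 7; n=5 → 12; n=6 → 18; n=7 → 25; n=8 → 33.
Total orbitals: 3 + 7 + 12 + 18 + 25 + 33 = 98.

98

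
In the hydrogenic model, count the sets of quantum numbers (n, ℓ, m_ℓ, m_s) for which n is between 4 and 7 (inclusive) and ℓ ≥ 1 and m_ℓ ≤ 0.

140

Work shell by shell — for each n, count the (ℓ, m_ℓ) pairs that satisfy ℓ ≥ 1 and m_ℓ ≤ 0:
n=4 → 9; n=5 → 14; n=6 → 20; n=7 → 27.
Orbitals: 9 + 14 + 20 + 27 = 70. Including both spin states (m_s = ±1/2) gives 2 × 70 = 140 states.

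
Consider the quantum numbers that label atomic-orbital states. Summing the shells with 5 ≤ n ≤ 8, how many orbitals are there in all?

Shell n has n² orbitals: 5²=25 + 6²=36 + 7²=49 + 8²=64 = 174 orbitals.

174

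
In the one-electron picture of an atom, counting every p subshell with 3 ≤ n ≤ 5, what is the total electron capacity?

A p subshell (l = 1) exists for every n ≥ 2, so shells n = 3, 4, 5 each contribute one — 3 subshells.
Since each p subshell holds 2(2·1+1) = 6 electrons, the total is 3 × 6 = 18.

18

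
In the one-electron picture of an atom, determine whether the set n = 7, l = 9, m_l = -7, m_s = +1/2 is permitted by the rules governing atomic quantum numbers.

No

The orbital quantum number must satisfy 0 ≤ l ≤ n−1. With n = 7 the allowed l values are 0, 1, 2, 3, 4, 5, 6, so l = 9 is out of range.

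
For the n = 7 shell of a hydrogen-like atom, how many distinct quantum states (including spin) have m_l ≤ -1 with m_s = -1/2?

The n = 7 shell has l = 0 through 6; check each.
The (l, m_l) pairs meeting m_l ≤ -1 give: l=1 → 1; l=2 → 2; l=3 → 3; l=4 → 4; l=5 → 5; l=6 → 6.
Orbitals: 1 + 2 + 3 + 4 + 5 + 6 = 21. With m_s fixed to a single value there is one state per orbital, giving 21 states.

21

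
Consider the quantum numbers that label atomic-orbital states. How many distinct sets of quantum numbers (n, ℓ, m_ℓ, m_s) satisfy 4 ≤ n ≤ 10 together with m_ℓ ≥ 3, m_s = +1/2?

84

Go shell by shell, enumerating (ℓ, m_ℓ) with m_ℓ ≥ 3:
n=4 → 1; n=5 → 3; n=6 → 6; n=7 → 10; n=8 → 15; n=9 → 21; n=10 → 28.
Orbitals: 1 + 3 + 6 + 10 + 15 + 21 + 28 = 84. With m_s fixed to +1/2 there is one state per orbital, so 84 states.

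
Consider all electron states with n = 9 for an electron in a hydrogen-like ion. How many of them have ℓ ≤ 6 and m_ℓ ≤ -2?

Contributions: ℓ=2 → 1; ℓ=3 → 2; ℓ=4 → 3; ℓ=5 → 4; ℓ=6 → 5.
Orbitals: 1 + 2 + 3 + 4 + 5 = 15. Each orbital carries two spin states, so 15 × 2 = 30 states.

30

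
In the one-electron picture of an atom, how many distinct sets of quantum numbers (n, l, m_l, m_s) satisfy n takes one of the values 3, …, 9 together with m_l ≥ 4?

Per-shell orbital counts meeting the constraint:
n=5 → 1; n=6 → 3; n=7 → 6; n=8 → 10; n=9 → 15.
Orbitals: 1 + 3 + 6 + 10 + 15 = 35. Including both spin states (m_s = ±1/2) gives 2 × 35 = 70 states.

70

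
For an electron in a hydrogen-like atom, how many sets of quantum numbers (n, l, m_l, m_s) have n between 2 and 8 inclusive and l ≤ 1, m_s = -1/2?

28

Work shell by shell — for each n, count the (l, m_l) pairs that satisfy l ≤ 1:
n=2 → 4; n=3 → 4; n=4 → 4; n=5 → 4; n=6 → 4; n=7 → 4; n=8 → 4.
Orbitals: 4 + 4 + 4 + 4 + 4 + 4 + 4 = 28. With m_s fixed to -1/2 there is one state per orbital, so 28 states.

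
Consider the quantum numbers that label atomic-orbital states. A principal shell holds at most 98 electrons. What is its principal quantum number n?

2n² = 98 ⇒ n² = 49 ⇒ n = 7.

n = 7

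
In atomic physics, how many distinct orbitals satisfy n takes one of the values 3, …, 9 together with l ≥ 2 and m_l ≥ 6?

10

Per-shell orbital counts meeting the constraint:
n=7 → 1; n=8 → 3; n=9 → 6.
Total orbitals: 1 + 3 + 6 = 10.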